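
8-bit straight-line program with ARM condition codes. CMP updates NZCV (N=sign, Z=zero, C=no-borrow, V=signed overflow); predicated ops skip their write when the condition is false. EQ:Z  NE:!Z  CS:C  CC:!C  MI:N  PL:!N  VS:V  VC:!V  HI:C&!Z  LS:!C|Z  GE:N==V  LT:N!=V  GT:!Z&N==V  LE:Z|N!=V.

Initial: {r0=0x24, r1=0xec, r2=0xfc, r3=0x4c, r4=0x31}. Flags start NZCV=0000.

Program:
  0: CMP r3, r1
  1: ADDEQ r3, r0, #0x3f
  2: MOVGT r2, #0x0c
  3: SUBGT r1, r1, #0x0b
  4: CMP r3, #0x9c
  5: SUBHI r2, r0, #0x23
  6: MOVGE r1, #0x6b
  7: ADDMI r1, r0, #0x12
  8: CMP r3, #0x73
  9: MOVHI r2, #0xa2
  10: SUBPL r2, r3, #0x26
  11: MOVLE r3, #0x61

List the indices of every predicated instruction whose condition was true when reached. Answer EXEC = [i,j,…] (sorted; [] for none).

[0] flags=0000 → (cmp)
[1] flags=0000 EQ?F → skip
[2] flags=0000 GT?T → r2=0x0c
[3] flags=0000 GT?T → r1=0xe1
[4] flags=1001 → (cmp)
[5] flags=1001 HI?F → skip
[6] flags=1001 GE?T → r1=0x6b
[7] flags=1001 MI?T → r1=0x36
[8] flags=1000 → (cmp)
[9] flags=1000 HI?F → skip
[10] flags=1000 PL?F → skip
[11] flags=1000 LE?T → r3=0x61

EXEC = [2,3,6,7,11]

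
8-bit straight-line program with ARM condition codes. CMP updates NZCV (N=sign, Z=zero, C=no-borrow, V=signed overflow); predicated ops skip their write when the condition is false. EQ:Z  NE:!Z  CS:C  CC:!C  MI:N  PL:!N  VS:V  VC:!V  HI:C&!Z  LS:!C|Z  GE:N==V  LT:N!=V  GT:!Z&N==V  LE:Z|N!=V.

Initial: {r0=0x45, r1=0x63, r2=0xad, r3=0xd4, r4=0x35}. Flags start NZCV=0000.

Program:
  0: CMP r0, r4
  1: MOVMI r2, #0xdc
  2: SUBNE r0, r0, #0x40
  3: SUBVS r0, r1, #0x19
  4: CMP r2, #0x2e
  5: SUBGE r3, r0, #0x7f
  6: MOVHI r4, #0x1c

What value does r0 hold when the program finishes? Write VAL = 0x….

VAL = 0x05

[0] flags=0010 → (cmp)
[1] flags=0010 MI?F → skip
[2] flags=0010 NE?T → r0=0x05
[3] flags=0010 VS?F → skip
[4] flags=0011 → (cmp)
[5] flags=0011 GE?F → skip
[6] flags=0011 HI?T → r4=0x1c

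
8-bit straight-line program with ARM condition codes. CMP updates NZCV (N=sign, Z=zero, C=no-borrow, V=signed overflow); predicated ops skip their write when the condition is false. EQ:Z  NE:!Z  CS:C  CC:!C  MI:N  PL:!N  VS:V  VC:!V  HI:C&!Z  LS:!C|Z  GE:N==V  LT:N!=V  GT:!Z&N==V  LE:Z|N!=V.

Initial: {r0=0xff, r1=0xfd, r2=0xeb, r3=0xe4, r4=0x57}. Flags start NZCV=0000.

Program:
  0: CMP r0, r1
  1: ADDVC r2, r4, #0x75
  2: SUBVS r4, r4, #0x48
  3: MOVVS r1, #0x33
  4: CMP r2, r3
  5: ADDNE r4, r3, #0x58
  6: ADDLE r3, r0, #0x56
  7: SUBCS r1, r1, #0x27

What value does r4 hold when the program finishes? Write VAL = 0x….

VAL = 0x3c

0: ✓ CMP  NZCV=0010
1: ✓ ADDVC  r2←0xcc
2: · SUBVS
3: · MOVVS
4: ✓ CMP  NZCV=1000
5: ✓ ADDNE  r4←0x3c
6: ✓ ADDLE  r3←0x55
7: · SUBCS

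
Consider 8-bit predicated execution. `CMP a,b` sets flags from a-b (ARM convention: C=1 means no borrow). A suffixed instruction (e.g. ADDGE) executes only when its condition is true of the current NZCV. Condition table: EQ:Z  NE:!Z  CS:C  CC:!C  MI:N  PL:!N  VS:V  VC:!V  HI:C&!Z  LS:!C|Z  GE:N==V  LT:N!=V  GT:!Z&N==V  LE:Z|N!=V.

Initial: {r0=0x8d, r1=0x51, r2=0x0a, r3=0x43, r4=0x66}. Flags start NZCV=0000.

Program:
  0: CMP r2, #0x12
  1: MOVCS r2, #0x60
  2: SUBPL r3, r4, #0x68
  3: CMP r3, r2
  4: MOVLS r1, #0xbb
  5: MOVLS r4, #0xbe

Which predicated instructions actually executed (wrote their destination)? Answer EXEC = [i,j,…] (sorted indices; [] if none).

EXEC = []

[0] flags=1000 → (cmp)
[1] flags=1000 CS?F → skip
[2] flags=1000 PL?F → skip
[3] flags=0010 → (cmp)
[4] flags=0010 LS?F → skip
[5] flags=0010 LS?F → skip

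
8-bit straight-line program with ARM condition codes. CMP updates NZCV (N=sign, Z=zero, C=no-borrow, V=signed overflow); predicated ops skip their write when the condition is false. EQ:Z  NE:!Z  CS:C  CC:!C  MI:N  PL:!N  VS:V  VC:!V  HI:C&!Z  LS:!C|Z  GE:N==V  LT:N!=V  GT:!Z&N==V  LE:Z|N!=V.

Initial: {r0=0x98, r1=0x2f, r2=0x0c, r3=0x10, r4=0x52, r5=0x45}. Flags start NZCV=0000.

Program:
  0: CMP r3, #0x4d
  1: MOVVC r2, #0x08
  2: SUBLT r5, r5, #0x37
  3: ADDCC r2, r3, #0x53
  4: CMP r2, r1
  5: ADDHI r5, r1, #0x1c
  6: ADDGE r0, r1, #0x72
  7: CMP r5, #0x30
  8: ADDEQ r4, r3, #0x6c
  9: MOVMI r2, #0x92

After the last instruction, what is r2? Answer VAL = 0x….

[0] flags=1000 → (cmp)
[1] flags=1000 VC?T → r2=0x08
[2] flags=1000 LT?T → r5=0x0e
[3] flags=1000 CC?T → r2=0x63
[4] flags=0010 → (cmp)
[5] flags=0010 HI?T → r5=0x4b
[6] flags=0010 GE?T → r0=0xa1
[7] flags=0010 → (cmp)
[8] flags=0010 EQ?F → skip
[9] flags=0010 MI?F → skip

VAL = 0x63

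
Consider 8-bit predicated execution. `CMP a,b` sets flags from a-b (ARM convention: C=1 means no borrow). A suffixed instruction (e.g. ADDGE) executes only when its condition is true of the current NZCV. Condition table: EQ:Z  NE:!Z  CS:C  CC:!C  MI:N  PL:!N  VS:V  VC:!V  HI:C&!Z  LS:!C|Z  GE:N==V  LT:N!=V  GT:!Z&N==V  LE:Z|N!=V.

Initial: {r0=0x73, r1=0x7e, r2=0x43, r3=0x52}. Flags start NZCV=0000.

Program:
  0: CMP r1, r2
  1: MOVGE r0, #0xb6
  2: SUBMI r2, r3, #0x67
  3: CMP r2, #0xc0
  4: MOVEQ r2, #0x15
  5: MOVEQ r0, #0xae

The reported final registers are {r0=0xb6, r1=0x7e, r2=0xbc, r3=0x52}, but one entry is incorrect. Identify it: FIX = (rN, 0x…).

0: ✓ CMP  NZCV=0010
1: ✓ MOVGE  r0←0xb6
2: · SUBMI
3: ✓ CMP  NZCV=1001
4: · MOVEQ
5: · MOVEQ

FIX = (r2, 0x43)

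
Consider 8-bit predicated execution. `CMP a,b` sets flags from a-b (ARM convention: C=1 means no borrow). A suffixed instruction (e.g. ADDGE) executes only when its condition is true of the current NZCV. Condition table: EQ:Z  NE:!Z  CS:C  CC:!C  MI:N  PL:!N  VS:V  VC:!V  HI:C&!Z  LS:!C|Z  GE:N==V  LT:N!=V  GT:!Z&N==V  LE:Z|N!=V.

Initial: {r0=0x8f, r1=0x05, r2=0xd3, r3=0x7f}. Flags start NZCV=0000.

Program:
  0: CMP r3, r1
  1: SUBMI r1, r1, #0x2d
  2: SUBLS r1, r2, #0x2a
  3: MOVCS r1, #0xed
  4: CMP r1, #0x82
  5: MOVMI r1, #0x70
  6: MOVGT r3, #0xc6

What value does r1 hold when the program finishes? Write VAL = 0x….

VAL = 0xed

0: ✓ CMP  NZCV=0010
1: · SUBMI
2: · SUBLS
3: ✓ MOVCS  r1←0xed
4: ✓ CMP  NZCV=0010
5: · MOVMI
6: ✓ MOVGT  r3←0xc6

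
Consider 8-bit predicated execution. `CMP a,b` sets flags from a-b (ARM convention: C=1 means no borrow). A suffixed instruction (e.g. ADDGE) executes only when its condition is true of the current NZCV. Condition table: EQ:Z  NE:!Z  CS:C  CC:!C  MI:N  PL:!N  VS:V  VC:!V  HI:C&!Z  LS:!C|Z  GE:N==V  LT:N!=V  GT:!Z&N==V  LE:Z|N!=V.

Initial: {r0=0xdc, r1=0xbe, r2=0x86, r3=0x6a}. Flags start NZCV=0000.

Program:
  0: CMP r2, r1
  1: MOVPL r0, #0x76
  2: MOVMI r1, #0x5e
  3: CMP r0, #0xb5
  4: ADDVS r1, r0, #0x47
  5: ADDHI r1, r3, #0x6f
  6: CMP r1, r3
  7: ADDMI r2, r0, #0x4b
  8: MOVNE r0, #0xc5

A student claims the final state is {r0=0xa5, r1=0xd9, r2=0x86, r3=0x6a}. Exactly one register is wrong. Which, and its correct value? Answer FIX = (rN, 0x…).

0: ✓ CMP  NZCV=1000
1: · MOVPL
2: ✓ MOVMI  r1←0x5e
3: ✓ CMP  NZCV=0010
4: · ADDVS
5: ✓ ADDHI  r1←0xd9
6: ✓ CMP  NZCV=0011
7: · ADDMI
8: ✓ MOVNE  r0←0xc5

FIX = (r0, 0xc5)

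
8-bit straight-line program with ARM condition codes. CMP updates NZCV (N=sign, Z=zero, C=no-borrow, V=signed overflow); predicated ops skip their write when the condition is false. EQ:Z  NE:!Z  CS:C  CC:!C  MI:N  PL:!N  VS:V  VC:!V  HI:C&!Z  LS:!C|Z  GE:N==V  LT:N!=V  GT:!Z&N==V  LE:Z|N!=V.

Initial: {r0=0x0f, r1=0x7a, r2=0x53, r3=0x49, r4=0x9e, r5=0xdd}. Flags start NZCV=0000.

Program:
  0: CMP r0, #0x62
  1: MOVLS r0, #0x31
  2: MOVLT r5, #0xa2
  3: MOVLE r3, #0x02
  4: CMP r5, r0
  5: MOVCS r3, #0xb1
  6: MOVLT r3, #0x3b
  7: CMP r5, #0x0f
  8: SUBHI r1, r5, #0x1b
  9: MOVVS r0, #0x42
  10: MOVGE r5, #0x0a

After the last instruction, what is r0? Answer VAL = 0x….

VAL = 0x31

[0] flags=1000 → (cmp)
[1] flags=1000 LS?T → r0=0x31
[2] flags=1000 LT?T → r5=0xa2
[3] flags=1000 LE?T → r3=0x02
[4] flags=0011 → (cmp)
[5] flags=0011 CS?T → r3=0xb1
[6] flags=0011 LT?T → r3=0x3b
[7] flags=1010 → (cmp)
[8] flags=1010 HI?T → r1=0x87
[9] flags=1010 VS?F → skip
[10] flags=1010 GE?F → skip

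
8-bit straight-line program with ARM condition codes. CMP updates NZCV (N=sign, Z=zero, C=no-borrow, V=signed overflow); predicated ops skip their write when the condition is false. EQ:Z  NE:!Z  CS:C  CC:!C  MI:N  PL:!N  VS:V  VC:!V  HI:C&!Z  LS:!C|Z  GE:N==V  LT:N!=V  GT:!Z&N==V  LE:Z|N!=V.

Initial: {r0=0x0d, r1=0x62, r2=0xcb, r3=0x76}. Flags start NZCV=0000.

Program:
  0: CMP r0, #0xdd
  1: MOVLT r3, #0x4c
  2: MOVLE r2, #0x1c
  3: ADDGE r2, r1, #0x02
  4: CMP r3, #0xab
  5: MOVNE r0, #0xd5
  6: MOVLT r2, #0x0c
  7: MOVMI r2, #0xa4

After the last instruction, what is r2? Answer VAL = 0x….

VAL = 0xa4

0: ✓ CMP  NZCV=0000
1: · MOVLT
2: · MOVLE
3: ✓ ADDGE  r2←0x64
4: ✓ CMP  NZCV=1001
5: ✓ MOVNE  r0←0xd5
6: · MOVLT
7: ✓ MOVMI  r2←0xa4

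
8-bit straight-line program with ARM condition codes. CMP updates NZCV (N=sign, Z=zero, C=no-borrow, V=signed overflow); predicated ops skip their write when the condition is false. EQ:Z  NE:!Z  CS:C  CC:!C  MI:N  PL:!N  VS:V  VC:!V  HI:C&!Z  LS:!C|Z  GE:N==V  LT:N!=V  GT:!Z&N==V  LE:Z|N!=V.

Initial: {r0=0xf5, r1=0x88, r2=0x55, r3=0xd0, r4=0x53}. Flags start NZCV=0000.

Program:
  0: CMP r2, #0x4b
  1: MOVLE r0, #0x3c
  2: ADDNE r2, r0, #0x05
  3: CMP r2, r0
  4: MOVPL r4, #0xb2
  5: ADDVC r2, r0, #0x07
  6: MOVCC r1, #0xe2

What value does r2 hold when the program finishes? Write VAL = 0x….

0: ✓ CMP  NZCV=0010
1: · MOVLE
2: ✓ ADDNE  r2←0xfa
3: ✓ CMP  NZCV=0010
4: ✓ MOVPL  r4←0xb2
5: ✓ ADDVC  r2←0xfc
6: · MOVCC

VAL = 0xfc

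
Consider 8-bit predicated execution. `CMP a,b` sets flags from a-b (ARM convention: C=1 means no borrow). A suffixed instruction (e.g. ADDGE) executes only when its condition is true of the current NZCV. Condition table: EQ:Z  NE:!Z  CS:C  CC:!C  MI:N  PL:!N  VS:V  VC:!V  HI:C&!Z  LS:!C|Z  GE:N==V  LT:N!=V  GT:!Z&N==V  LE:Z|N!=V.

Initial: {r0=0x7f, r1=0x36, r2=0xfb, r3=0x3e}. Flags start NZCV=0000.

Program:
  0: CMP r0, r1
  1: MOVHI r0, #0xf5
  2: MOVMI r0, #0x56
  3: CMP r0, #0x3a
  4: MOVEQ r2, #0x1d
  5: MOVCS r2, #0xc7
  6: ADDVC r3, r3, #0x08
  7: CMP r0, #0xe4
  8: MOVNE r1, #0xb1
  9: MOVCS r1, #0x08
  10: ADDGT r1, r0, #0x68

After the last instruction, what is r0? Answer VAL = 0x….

0: ✓ CMP  NZCV=0010
1: ✓ MOVHI  r0←0xf5
2: · MOVMI
3: ✓ CMP  NZCV=1010
4: · MOVEQ
5: ✓ MOVCS  r2←0xc7
6: ✓ ADDVC  r3←0x46
7: ✓ CMP  NZCV=0010
8: ✓ MOVNE  r1←0xb1
9: ✓ MOVCS  r1←0x08
10: ✓ ADDGT  r1←0x5d

VAL = 0xf5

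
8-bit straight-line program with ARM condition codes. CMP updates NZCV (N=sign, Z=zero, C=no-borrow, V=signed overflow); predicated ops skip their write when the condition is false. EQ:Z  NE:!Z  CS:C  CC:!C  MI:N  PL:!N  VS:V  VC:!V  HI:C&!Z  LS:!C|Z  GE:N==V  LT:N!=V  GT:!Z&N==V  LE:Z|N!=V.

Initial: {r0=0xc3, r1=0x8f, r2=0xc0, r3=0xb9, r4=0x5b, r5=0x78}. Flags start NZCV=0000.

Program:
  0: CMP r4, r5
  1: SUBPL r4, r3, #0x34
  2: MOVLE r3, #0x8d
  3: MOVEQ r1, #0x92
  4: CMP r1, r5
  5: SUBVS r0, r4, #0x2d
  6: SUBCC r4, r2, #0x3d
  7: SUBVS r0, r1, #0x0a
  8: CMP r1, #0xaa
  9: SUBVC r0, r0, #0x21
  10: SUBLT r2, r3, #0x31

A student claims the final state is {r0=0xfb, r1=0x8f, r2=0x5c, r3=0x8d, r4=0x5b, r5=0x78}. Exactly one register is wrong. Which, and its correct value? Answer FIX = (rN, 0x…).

FIX = (r0, 0x64)

[0] flags=1000 → (cmp)
[1] flags=1000 PL?F → skip
[2] flags=1000 LE?T → r3=0x8d
[3] flags=1000 EQ?F → skip
[4] flags=0011 → (cmp)
[5] flags=0011 VS?T → r0=0x2e
[6] flags=0011 CC?F → skip
[7] flags=0011 VS?T → r0=0x85
[8] flags=1000 → (cmp)
[9] flags=1000 VC?T → r0=0x64
[10] flags=1000 LT?T → r2=0x5c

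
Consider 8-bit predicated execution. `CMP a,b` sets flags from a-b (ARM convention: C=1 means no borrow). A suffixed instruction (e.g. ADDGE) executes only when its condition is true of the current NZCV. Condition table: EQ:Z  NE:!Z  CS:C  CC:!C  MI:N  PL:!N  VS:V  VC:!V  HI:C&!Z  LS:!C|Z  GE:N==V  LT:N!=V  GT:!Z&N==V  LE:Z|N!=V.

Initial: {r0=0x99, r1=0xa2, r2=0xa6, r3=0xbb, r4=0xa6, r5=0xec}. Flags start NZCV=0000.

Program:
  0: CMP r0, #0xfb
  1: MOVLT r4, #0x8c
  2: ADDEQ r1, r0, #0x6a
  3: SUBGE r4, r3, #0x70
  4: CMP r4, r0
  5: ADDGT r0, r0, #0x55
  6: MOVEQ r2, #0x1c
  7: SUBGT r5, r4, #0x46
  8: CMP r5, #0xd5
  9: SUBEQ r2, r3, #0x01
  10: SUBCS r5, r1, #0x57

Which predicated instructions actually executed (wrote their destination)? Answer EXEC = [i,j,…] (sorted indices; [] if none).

[0] flags=1000 → (cmp)
[1] flags=1000 LT?T → r4=0x8c
[2] flags=1000 EQ?F → skip
[3] flags=1000 GE?F → skip
[4] flags=1000 → (cmp)
[5] flags=1000 GT?F → skip
[6] flags=1000 EQ?F → skip
[7] flags=1000 GT?F → skip
[8] flags=0010 → (cmp)
[9] flags=0010 EQ?F → skip
[10] flags=0010 CS?T → r5=0x4b

EXEC = [1,10]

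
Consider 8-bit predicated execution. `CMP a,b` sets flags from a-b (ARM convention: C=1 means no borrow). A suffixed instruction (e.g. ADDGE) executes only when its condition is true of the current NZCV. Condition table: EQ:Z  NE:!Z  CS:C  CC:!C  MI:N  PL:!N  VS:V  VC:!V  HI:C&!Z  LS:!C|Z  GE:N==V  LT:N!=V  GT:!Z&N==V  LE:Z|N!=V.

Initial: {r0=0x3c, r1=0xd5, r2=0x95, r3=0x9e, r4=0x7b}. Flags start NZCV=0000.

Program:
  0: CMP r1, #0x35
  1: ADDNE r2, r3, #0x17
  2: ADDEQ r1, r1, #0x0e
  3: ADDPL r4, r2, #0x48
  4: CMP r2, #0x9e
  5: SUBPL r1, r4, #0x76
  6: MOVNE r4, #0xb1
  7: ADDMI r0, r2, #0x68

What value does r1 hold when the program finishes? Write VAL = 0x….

[0] flags=1010 → (cmp)
[1] flags=1010 NE?T → r2=0xb5
[2] flags=1010 EQ?F → skip
[3] flags=1010 PL?F → skip
[4] flags=0010 → (cmp)
[5] flags=0010 PL?T → r1=0x05
[6] flags=0010 NE?T → r4=0xb1
[7] flags=0010 MI?F → skip

VAL = 0x05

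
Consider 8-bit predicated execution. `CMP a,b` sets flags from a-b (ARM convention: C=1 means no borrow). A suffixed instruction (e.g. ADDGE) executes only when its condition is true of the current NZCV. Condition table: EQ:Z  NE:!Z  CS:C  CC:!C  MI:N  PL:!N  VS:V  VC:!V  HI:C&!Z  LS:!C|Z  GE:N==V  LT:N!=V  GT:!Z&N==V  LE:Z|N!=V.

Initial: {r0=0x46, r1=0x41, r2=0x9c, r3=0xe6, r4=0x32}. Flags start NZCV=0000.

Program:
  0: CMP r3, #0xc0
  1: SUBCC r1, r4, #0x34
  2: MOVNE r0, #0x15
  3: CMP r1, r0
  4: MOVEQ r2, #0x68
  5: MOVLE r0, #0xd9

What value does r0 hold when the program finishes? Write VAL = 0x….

VAL = 0x15

0: ✓ CMP  NZCV=0010
1: · SUBCC
2: ✓ MOVNE  r0←0x15
3: ✓ CMP  NZCV=0010
4: · MOVEQ
5: · MOVLE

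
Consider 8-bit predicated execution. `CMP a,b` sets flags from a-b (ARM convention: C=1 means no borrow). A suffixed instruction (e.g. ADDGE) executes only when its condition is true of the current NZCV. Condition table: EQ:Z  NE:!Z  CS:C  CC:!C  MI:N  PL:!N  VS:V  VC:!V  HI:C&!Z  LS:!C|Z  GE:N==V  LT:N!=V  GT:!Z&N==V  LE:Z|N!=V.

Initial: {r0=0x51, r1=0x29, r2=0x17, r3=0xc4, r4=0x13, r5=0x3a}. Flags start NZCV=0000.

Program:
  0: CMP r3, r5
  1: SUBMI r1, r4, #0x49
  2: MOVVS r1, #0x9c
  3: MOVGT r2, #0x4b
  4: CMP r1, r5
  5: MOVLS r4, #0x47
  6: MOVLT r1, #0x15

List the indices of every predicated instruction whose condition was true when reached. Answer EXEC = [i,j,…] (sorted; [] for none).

0: ✓ CMP  NZCV=1010
1: ✓ SUBMI  r1←0xca
2: · MOVVS
3: · MOVGT
4: ✓ CMP  NZCV=1010
5: · MOVLS
6: ✓ MOVLT  r1←0x15

EXEC = [1,6]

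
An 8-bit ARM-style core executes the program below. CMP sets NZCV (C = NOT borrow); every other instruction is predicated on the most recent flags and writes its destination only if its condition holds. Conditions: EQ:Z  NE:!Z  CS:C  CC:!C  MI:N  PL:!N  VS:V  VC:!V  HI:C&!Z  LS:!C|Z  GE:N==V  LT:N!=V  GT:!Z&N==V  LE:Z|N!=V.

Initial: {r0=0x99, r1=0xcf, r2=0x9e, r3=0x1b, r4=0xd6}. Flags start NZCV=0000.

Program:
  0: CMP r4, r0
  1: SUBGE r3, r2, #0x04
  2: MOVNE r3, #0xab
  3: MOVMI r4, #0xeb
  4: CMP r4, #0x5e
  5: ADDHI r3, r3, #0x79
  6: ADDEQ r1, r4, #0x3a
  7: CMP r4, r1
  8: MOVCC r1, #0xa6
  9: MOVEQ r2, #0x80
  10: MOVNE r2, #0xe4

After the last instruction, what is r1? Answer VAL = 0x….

VAL = 0xcf

0: ✓ CMP  NZCV=0010
1: ✓ SUBGE  r3←0x9a
2: ✓ MOVNE  r3←0xab
3: · MOVMI
4: ✓ CMP  NZCV=0011
5: ✓ ADDHI  r3←0x24
6: · ADDEQ
7: ✓ CMP  NZCV=0010
8: · MOVCC
9: · MOVEQ
10: ✓ MOVNE  r2←0xe4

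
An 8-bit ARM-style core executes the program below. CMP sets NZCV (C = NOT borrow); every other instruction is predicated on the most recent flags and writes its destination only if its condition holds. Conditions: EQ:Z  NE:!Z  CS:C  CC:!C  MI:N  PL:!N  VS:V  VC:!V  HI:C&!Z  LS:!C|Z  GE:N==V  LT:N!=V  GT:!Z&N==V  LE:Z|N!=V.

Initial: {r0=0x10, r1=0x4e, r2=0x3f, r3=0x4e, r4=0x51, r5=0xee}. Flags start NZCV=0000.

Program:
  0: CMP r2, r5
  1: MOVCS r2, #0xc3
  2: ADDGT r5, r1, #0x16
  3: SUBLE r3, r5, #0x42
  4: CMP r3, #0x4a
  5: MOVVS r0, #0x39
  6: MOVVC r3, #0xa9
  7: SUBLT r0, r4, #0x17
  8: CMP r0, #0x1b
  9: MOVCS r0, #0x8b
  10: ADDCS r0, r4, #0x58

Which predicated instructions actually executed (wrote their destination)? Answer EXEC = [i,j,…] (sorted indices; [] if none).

EXEC = [2,6]

[0] flags=0000 → (cmp)
[1] flags=0000 CS?F → skip
[2] flags=0000 GT?T → r5=0x64
[3] flags=0000 LE?F → skip
[4] flags=0010 → (cmp)
[5] flags=0010 VS?F → skip
[6] flags=0010 VC?T → r3=0xa9
[7] flags=0010 LT?F → skip
[8] flags=1000 → (cmp)
[9] flags=1000 CS?F → skip
[10] flags=1000 CS?F → skip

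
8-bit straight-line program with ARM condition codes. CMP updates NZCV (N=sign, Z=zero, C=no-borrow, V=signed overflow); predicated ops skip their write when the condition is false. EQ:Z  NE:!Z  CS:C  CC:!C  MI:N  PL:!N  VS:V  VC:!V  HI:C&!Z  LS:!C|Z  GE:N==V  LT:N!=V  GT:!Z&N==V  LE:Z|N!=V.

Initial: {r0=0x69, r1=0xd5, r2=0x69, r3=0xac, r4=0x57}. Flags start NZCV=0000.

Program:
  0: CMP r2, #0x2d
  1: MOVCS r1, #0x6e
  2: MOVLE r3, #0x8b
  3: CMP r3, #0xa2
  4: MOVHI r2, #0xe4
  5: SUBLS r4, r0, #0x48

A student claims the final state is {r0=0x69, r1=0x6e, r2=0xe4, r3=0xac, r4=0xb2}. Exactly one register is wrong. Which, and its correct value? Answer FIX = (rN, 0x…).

0: ✓ CMP  NZCV=0010
1: ✓ MOVCS  r1←0x6e
2: · MOVLE
3: ✓ CMP  NZCV=0010
4: ✓ MOVHI  r2←0xe4
5: · SUBLS

FIX = (r4, 0x57)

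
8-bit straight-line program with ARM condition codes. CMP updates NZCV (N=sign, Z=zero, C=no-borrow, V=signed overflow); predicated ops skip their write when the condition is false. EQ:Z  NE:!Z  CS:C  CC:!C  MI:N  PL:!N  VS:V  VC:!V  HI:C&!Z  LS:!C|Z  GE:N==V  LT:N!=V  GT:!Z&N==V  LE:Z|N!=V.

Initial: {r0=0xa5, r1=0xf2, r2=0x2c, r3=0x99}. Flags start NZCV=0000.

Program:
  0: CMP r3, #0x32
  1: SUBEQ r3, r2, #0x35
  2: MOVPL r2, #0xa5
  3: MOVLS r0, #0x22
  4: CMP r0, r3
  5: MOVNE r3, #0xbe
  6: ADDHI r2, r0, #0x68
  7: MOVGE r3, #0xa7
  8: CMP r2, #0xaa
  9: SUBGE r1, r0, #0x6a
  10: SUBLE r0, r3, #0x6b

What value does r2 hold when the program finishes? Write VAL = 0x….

VAL = 0x0d

0: ✓ CMP  NZCV=0011
1: · SUBEQ
2: ✓ MOVPL  r2←0xa5
3: · MOVLS
4: ✓ CMP  NZCV=0010
5: ✓ MOVNE  r3←0xbe
6: ✓ ADDHI  r2←0x0d
7: ✓ MOVGE  r3←0xa7
8: ✓ CMP  NZCV=0000
9: ✓ SUBGE  r1←0x3b
10: · SUBLE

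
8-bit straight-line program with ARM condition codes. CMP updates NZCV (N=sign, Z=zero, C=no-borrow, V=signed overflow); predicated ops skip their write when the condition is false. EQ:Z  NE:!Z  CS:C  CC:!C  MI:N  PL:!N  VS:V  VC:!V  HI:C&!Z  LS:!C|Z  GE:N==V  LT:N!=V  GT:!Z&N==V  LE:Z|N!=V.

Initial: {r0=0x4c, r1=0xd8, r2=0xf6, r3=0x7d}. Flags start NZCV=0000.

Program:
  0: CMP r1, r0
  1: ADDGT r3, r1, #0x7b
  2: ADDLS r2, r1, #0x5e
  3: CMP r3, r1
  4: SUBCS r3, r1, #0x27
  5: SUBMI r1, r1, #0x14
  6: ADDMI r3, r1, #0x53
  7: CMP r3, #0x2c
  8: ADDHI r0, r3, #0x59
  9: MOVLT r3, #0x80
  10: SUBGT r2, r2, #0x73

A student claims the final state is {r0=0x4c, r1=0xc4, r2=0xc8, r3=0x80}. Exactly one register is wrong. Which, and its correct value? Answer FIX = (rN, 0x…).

FIX = (r2, 0xf6)

0: ✓ CMP  NZCV=1010
1: · ADDGT
2: · ADDLS
3: ✓ CMP  NZCV=1001
4: · SUBCS
5: ✓ SUBMI  r1←0xc4
6: ✓ ADDMI  r3←0x17
7: ✓ CMP  NZCV=1000
8: · ADDHI
9: ✓ MOVLT  r3←0x80
10: · SUBGT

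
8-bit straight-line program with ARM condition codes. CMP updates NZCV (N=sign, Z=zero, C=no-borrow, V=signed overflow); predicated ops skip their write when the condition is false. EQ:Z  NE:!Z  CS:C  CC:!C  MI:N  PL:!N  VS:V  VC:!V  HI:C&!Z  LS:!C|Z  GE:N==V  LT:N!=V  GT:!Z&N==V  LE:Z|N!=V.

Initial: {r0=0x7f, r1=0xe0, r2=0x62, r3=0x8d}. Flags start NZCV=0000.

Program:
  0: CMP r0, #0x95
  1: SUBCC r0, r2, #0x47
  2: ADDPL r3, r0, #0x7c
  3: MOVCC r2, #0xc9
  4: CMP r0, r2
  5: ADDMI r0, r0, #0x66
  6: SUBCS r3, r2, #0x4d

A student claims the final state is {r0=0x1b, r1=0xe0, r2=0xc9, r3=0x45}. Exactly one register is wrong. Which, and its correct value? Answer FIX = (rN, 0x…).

FIX = (r3, 0x8d)

0: ✓ CMP  NZCV=1001
1: ✓ SUBCC  r0←0x1b
2: · ADDPL
3: ✓ MOVCC  r2←0xc9
4: ✓ CMP  NZCV=0000
5: · ADDMI
6: · SUBCS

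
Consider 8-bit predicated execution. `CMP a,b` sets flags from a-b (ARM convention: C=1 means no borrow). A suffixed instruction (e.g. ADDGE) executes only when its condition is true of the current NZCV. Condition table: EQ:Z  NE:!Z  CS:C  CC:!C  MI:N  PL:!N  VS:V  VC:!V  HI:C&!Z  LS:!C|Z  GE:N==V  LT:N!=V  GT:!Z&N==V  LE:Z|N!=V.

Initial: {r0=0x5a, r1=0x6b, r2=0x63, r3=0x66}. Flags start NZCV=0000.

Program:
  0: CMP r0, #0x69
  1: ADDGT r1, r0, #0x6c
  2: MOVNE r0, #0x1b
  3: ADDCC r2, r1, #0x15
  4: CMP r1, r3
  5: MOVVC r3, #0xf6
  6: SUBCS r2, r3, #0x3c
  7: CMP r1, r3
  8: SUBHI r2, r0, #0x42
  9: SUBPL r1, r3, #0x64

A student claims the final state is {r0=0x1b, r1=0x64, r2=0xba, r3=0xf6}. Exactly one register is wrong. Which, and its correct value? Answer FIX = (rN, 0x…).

0: ✓ CMP  NZCV=1000
1: · ADDGT
2: ✓ MOVNE  r0←0x1b
3: ✓ ADDCC  r2←0x80
4: ✓ CMP  NZCV=0010
5: ✓ MOVVC  r3←0xf6
6: ✓ SUBCS  r2←0xba
7: ✓ CMP  NZCV=0000
8: · SUBHI
9: ✓ SUBPL  r1←0x92

FIX = (r1, 0x92)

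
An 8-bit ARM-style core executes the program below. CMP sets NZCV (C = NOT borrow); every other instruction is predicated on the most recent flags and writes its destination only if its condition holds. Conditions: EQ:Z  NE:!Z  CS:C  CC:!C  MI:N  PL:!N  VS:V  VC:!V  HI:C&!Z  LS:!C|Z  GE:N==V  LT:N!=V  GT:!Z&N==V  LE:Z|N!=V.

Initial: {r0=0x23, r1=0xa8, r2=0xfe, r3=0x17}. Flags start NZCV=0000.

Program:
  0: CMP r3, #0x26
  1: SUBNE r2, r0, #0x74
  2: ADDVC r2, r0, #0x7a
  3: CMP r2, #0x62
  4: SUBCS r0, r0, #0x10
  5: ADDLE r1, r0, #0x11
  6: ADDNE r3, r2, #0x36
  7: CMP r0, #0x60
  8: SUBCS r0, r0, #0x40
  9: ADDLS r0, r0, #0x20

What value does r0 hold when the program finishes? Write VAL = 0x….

[0] flags=1000 → (cmp)
[1] flags=1000 NE?T → r2=0xaf
[2] flags=1000 VC?T → r2=0x9d
[3] flags=0011 → (cmp)
[4] flags=0011 CS?T → r0=0x13
[5] flags=0011 LE?T → r1=0x24
[6] flags=0011 NE?T → r3=0xd3
[7] flags=1000 → (cmp)
[8] flags=1000 CS?F → skip
[9] flags=1000 LS?T → r0=0x33

VAL = 0x33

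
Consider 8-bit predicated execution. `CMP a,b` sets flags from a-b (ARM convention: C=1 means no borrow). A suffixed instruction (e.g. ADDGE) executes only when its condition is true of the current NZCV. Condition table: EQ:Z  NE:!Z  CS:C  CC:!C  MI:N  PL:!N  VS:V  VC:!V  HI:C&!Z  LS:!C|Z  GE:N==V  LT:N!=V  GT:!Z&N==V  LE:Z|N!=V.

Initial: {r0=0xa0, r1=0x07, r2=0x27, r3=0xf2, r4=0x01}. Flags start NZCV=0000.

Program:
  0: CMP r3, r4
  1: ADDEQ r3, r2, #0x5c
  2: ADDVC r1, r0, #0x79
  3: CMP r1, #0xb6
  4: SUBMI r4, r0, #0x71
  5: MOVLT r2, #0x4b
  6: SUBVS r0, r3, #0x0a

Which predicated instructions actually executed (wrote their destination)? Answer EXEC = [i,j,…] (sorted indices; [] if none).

EXEC = [2]

0: ✓ CMP  NZCV=1010
1: · ADDEQ
2: ✓ ADDVC  r1←0x19
3: ✓ CMP  NZCV=0000
4: · SUBMI
5: · MOVLT
6: · SUBVS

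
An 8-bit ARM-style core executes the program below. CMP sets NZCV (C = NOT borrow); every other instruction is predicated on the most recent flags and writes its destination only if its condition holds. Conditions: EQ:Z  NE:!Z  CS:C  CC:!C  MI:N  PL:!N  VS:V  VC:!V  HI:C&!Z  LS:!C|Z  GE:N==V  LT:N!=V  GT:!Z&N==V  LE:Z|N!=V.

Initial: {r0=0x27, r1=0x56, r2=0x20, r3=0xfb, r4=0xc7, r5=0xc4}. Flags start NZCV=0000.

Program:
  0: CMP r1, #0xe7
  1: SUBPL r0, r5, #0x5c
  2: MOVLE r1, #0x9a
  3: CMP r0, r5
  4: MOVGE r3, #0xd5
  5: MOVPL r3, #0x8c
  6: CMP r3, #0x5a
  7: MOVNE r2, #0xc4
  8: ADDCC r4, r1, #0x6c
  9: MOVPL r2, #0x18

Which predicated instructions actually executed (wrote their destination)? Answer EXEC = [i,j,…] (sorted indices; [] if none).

0: ✓ CMP  NZCV=0000
1: ✓ SUBPL  r0←0x68
2: · MOVLE
3: ✓ CMP  NZCV=1001
4: ✓ MOVGE  r3←0xd5
5: · MOVPL
6: ✓ CMP  NZCV=0011
7: ✓ MOVNE  r2←0xc4
8: · ADDCC
9: ✓ MOVPL  r2←0x18

EXEC = [1,4,7,9]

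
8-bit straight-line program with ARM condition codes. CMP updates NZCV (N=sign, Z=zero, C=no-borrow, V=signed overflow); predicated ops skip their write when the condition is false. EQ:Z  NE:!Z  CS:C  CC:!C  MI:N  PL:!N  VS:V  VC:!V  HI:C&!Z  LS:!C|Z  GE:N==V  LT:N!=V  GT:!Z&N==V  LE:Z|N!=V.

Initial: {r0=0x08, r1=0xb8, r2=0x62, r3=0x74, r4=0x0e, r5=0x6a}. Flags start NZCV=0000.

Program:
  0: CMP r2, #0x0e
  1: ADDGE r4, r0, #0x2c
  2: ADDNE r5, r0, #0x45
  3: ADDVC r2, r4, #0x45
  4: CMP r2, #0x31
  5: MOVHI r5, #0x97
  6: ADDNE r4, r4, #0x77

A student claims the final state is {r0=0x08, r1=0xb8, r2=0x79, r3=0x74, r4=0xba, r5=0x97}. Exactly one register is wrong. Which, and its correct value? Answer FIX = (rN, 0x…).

FIX = (r4, 0xab)

[0] flags=0010 → (cmp)
[1] flags=0010 GE?T → r4=0x34
[2] flags=0010 NE?T → r5=0x4d
[3] flags=0010 VC?T → r2=0x79
[4] flags=0010 → (cmp)
[5] flags=0010 HI?T → r5=0x97
[6] flags=0010 NE?T → r4=0xab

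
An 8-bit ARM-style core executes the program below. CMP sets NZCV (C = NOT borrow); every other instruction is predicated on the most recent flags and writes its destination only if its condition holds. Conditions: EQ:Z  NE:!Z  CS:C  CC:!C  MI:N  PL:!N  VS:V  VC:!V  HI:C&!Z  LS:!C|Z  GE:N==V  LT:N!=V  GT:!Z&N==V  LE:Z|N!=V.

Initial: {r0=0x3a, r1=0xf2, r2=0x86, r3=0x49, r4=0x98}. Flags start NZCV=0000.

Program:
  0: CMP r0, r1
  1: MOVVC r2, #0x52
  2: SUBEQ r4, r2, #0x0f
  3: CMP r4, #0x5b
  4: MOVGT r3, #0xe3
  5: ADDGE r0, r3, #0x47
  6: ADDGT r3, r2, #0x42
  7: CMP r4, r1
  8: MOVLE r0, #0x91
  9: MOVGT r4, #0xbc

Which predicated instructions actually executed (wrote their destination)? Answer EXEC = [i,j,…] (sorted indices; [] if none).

EXEC = [1,8]

0: ✓ CMP  NZCV=0000
1: ✓ MOVVC  r2←0x52
2: · SUBEQ
3: ✓ CMP  NZCV=0011
4: · MOVGT
5: · ADDGE
6: · ADDGT
7: ✓ CMP  NZCV=1000
8: ✓ MOVLE  r0←0x91
9: · MOVGT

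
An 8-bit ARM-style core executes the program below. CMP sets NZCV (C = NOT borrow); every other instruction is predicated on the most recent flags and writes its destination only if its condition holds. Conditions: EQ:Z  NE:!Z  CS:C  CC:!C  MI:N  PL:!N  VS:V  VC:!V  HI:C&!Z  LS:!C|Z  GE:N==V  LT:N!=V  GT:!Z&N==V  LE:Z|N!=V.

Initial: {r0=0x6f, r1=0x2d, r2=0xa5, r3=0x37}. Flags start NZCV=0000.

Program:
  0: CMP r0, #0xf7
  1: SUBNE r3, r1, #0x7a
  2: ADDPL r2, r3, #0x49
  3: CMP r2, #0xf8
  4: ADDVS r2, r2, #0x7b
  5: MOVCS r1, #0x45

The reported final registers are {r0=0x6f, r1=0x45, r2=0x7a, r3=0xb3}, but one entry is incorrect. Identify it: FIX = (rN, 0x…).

0: ✓ CMP  NZCV=0000
1: ✓ SUBNE  r3←0xb3
2: ✓ ADDPL  r2←0xfc
3: ✓ CMP  NZCV=0010
4: · ADDVS
5: ✓ MOVCS  r1←0x45

FIX = (r2, 0xfc)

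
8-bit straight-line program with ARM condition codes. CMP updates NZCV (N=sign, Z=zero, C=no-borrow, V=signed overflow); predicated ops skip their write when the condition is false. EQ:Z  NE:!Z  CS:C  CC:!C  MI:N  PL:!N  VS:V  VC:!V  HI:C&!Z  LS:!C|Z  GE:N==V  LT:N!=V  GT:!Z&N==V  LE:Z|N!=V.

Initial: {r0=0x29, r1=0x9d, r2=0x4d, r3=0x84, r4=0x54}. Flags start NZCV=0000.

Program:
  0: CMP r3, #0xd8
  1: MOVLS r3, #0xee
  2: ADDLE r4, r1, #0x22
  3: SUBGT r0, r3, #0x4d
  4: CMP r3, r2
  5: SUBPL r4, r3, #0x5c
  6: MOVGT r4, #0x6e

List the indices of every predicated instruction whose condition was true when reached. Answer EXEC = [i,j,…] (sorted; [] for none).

EXEC = [1,2]

[0] flags=1000 → (cmp)
[1] flags=1000 LS?T → r3=0xee
[2] flags=1000 LE?T → r4=0xbf
[3] flags=1000 GT?F → skip
[4] flags=1010 → (cmp)
[5] flags=1010 PL?F → skip
[6] flags=1010 GT?F → skip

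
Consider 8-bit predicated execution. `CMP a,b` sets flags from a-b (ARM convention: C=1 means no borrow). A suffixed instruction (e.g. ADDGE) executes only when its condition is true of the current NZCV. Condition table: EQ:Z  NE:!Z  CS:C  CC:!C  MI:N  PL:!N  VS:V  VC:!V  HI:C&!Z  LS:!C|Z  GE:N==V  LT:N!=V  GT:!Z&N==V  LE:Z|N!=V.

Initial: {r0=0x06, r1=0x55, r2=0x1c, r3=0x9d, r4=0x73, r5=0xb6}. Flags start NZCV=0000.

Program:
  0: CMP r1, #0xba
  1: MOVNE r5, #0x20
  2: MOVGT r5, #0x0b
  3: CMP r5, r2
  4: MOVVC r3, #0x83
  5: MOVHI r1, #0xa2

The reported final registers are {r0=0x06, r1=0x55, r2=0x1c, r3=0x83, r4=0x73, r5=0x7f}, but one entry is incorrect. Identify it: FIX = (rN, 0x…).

0: ✓ CMP  NZCV=1001
1: ✓ MOVNE  r5←0x20
2: ✓ MOVGT  r5←0x0b
3: ✓ CMP  NZCV=1000
4: ✓ MOVVC  r3←0x83
5: · MOVHI

FIX = (r5, 0x0b)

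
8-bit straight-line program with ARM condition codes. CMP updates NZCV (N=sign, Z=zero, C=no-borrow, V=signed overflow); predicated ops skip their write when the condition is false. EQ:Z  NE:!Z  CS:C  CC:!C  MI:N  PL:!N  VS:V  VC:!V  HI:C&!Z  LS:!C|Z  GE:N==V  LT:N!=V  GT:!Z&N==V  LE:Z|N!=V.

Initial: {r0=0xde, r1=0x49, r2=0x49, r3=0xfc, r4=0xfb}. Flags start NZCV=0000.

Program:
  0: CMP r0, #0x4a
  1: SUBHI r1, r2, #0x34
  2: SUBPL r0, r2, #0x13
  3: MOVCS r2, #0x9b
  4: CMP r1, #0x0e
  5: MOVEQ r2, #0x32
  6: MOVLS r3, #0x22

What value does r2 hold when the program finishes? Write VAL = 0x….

VAL = 0x9b

[0] flags=1010 → (cmp)
[1] flags=1010 HI?T → r1=0x15
[2] flags=1010 PL?F → skip
[3] flags=1010 CS?T → r2=0x9b
[4] flags=0010 → (cmp)
[5] flags=0010 EQ?F → skip
[6] flags=0010 LS?F → skip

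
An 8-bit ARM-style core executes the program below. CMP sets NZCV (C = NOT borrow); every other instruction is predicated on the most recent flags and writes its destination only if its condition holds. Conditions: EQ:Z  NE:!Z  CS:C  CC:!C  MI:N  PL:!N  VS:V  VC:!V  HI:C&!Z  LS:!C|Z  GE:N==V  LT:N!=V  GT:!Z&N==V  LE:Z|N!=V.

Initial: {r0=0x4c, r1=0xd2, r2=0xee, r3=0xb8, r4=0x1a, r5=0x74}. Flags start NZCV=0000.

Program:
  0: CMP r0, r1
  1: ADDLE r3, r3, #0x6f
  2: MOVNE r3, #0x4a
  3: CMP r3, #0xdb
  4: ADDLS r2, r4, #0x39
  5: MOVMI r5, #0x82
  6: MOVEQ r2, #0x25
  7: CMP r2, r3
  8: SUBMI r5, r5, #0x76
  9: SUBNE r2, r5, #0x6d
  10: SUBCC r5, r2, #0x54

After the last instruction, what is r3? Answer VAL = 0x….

VAL = 0x4a

0: ✓ CMP  NZCV=0000
1: · ADDLE
2: ✓ MOVNE  r3←0x4a
3: ✓ CMP  NZCV=0000
4: ✓ ADDLS  r2←0x53
5: · MOVMI
6: · MOVEQ
7: ✓ CMP  NZCV=0010
8: · SUBMI
9: ✓ SUBNE  r2←0x07
10: · SUBCC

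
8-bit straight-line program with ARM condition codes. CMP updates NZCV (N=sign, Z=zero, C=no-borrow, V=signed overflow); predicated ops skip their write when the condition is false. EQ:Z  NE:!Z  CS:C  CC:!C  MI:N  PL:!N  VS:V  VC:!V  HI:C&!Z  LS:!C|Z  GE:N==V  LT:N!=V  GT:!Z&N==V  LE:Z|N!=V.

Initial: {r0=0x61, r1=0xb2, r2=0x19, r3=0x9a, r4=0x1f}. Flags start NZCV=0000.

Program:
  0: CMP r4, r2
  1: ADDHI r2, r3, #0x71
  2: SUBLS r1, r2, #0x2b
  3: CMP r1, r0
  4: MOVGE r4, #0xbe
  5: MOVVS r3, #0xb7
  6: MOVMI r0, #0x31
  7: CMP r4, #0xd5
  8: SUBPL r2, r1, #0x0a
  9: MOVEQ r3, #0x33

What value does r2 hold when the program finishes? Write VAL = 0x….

0: ✓ CMP  NZCV=0010
1: ✓ ADDHI  r2←0x0b
2: · SUBLS
3: ✓ CMP  NZCV=0011
4: · MOVGE
5: ✓ MOVVS  r3←0xb7
6: · MOVMI
7: ✓ CMP  NZCV=0000
8: ✓ SUBPL  r2←0xa8
9: · MOVEQ

VAL = 0xa8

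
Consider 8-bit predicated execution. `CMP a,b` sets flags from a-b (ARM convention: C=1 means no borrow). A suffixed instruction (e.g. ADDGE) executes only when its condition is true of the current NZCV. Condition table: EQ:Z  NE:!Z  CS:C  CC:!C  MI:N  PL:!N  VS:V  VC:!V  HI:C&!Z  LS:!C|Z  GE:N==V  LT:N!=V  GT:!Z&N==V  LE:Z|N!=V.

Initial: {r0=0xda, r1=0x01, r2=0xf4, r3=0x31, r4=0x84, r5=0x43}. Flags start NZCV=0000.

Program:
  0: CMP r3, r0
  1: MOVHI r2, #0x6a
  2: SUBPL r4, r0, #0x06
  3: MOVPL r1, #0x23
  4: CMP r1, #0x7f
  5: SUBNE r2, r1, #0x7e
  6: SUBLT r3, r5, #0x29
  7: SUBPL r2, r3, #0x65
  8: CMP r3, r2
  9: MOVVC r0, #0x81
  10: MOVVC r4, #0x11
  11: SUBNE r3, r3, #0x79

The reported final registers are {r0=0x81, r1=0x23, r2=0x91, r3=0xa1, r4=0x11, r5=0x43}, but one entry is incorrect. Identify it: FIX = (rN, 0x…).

FIX = (r2, 0xa5)

0: ✓ CMP  NZCV=0000
1: · MOVHI
2: ✓ SUBPL  r4←0xd4
3: ✓ MOVPL  r1←0x23
4: ✓ CMP  NZCV=1000
5: ✓ SUBNE  r2←0xa5
6: ✓ SUBLT  r3←0x1a
7: · SUBPL
8: ✓ CMP  NZCV=0000
9: ✓ MOVVC  r0←0x81
10: ✓ MOVVC  r4←0x11
11: ✓ SUBNE  r3←0xa1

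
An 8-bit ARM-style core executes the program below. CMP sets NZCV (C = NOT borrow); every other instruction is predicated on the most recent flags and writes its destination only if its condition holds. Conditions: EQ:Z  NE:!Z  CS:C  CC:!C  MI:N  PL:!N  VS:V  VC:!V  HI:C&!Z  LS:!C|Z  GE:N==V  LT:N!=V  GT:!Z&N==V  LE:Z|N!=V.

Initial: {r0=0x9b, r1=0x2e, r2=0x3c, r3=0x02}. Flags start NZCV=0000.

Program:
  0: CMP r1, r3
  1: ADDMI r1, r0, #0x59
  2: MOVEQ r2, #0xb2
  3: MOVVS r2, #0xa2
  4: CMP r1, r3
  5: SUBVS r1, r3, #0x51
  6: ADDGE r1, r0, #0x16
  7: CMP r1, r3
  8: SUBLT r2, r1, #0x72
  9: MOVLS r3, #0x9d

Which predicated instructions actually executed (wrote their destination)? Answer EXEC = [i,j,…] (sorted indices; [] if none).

0: ✓ CMP  NZCV=0010
1: · ADDMI
2: · MOVEQ
3: · MOVVS
4: ✓ CMP  NZCV=0010
5: · SUBVS
6: ✓ ADDGE  r1←0xb1
7: ✓ CMP  NZCV=1010
8: ✓ SUBLT  r2←0x3f
9: · MOVLS

EXEC = [6,8]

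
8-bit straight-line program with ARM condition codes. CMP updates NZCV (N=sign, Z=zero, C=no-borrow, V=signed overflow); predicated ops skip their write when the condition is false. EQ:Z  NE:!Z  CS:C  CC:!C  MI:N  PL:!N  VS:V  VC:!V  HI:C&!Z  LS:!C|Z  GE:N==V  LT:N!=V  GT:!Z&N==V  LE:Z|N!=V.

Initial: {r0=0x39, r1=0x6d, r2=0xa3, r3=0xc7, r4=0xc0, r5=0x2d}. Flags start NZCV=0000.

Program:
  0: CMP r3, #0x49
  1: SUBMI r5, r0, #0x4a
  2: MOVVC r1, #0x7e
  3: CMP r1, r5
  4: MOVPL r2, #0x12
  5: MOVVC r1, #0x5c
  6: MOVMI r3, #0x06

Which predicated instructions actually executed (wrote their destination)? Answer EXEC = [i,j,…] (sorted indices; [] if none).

EXEC = [4,5]

[0] flags=0011 → (cmp)
[1] flags=0011 MI?F → skip
[2] flags=0011 VC?F → skip
[3] flags=0010 → (cmp)
[4] flags=0010 PL?T → r2=0x12
[5] flags=0010 VC?T → r1=0x5c
[6] flags=0010 MI?F → skip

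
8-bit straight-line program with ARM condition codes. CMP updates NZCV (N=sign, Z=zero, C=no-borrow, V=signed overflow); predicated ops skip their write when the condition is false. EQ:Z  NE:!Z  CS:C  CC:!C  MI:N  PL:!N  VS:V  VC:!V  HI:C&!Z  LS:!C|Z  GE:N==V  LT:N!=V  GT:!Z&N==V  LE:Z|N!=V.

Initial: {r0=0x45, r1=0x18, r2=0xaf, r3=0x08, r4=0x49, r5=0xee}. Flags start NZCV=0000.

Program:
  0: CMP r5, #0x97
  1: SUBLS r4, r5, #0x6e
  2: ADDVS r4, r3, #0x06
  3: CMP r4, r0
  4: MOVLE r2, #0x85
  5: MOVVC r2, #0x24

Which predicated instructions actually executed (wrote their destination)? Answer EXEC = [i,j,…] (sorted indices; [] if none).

[0] flags=0010 → (cmp)
[1] flags=0010 LS?F → skip
[2] flags=0010 VS?F → skip
[3] flags=0010 → (cmp)
[4] flags=0010 LE?F → skip
[5] flags=0010 VC?T → r2=0x24

EXEC = [5]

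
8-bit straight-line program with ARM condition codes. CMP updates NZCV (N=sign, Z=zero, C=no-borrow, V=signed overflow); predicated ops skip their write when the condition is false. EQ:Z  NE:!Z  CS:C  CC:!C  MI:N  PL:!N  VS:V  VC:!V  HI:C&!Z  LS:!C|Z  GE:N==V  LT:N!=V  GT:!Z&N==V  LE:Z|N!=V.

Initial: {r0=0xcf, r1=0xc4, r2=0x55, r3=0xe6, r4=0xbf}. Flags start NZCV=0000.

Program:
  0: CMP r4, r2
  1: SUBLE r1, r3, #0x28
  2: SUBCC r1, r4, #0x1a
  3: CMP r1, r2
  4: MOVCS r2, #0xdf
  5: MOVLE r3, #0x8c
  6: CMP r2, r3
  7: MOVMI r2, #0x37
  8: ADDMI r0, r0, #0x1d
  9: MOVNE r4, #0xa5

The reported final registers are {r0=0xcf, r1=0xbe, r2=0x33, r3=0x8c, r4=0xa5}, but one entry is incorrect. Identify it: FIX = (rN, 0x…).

FIX = (r2, 0xdf)

[0] flags=0011 → (cmp)
[1] flags=0011 LE?T → r1=0xbe
[2] flags=0011 CC?F → skip
[3] flags=0011 → (cmp)
[4] flags=0011 CS?T → r2=0xdf
[5] flags=0011 LE?T → r3=0x8c
[6] flags=0010 → (cmp)
[7] flags=0010 MI?F → skip
[8] flags=0010 MI?F → skip
[9] flags=0010 NE?T → r4=0xa5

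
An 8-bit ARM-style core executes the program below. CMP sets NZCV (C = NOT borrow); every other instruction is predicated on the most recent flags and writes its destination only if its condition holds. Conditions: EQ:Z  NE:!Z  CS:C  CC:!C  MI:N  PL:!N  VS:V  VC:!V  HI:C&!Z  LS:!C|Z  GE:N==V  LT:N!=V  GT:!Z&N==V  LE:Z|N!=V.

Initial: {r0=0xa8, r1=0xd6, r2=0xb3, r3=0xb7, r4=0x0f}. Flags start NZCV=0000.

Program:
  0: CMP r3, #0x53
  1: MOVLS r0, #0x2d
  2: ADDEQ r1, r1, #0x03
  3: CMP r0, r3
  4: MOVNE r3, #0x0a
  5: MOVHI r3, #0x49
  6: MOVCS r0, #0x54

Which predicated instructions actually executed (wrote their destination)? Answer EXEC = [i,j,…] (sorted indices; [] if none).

[0] flags=0011 → (cmp)
[1] flags=0011 LS?F → skip
[2] flags=0011 EQ?F → skip
[3] flags=1000 → (cmp)
[4] flags=1000 NE?T → r3=0x0a
[5] flags=1000 HI?F → skip
[6] flags=1000 CS?F → skip

EXEC = [4]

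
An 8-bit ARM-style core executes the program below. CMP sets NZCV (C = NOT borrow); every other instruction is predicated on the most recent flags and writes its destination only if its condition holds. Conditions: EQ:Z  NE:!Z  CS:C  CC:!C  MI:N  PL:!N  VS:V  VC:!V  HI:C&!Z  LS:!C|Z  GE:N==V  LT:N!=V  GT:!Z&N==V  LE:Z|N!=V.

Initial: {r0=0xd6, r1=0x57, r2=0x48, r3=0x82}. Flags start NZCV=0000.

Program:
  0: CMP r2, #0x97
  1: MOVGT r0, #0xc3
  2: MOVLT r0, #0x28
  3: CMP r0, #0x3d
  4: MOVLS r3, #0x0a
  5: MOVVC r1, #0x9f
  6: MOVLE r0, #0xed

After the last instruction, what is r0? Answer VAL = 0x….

VAL = 0xed

[0] flags=1001 → (cmp)
[1] flags=1001 GT?T → r0=0xc3
[2] flags=1001 LT?F → skip
[3] flags=1010 → (cmp)
[4] flags=1010 LS?F → skip
[5] flags=1010 VC?T → r1=0x9f
[6] flags=1010 LE?T → r0=0xed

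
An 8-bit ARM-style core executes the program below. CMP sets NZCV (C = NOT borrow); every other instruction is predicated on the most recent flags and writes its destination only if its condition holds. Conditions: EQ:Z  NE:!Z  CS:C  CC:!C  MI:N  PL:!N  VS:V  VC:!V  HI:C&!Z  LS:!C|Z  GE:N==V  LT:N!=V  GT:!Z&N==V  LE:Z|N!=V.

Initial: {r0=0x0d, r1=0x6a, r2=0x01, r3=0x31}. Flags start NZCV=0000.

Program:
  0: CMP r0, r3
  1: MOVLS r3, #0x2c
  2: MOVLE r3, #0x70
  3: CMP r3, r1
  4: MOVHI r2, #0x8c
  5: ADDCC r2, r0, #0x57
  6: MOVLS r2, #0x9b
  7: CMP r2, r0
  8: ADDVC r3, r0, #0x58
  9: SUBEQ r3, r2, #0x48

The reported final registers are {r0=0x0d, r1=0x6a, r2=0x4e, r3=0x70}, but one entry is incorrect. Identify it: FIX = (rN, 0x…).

[0] flags=1000 → (cmp)
[1] flags=1000 LS?T → r3=0x2c
[2] flags=1000 LE?T → r3=0x70
[3] flags=0010 → (cmp)
[4] flags=0010 HI?T → r2=0x8c
[5] flags=0010 CC?F → skip
[6] flags=0010 LS?F → skip
[7] flags=0011 → (cmp)
[8] flags=0011 VC?F → skip
[9] flags=0011 EQ?F → skip

FIX = (r2, 0x8c)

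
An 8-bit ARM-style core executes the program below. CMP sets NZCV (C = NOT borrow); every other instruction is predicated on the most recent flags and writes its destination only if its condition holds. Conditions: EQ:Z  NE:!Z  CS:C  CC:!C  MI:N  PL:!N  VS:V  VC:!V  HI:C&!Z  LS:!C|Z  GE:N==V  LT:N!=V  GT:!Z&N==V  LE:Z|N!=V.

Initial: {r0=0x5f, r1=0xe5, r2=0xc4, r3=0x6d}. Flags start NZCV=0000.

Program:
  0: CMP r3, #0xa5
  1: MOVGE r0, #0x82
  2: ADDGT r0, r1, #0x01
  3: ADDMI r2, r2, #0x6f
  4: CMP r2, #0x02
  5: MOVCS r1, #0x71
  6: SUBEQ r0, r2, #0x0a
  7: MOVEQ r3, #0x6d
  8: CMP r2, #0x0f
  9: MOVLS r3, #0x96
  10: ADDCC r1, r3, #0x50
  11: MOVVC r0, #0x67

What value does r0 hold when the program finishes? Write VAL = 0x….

[0] flags=1001 → (cmp)
[1] flags=1001 GE?T → r0=0x82
[2] flags=1001 GT?T → r0=0xe6
[3] flags=1001 MI?T → r2=0x33
[4] flags=0010 → (cmp)
[5] flags=0010 CS?T → r1=0x71
[6] flags=0010 EQ?F → skip
[7] flags=0010 EQ?F → skip
[8] flags=0010 → (cmp)
[9] flags=0010 LS?F → skip
[10] flags=0010 CC?F → skip
[11] flags=0010 VC?T → r0=0x67

VAL = 0x67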